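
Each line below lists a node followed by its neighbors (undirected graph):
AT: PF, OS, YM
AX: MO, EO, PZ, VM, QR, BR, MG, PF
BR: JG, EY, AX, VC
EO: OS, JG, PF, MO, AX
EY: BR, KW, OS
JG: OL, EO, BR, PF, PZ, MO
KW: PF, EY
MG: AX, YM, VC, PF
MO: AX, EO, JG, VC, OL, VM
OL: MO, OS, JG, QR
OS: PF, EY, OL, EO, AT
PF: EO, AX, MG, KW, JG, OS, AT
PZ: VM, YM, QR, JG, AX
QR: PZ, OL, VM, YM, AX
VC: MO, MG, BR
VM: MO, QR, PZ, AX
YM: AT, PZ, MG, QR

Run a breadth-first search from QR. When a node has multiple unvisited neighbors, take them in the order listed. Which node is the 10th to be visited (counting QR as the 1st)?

AT

Visit QR; enqueue PZ, OL, VM, YM, AX → queue [PZ, OL, VM, YM, AX]
Visit PZ; enqueue JG → queue [OL, VM, YM, AX, JG]
Visit OL; enqueue MO, OS → queue [VM, YM, AX, JG, MO, OS]
Visit VM → queue [YM, AX, JG, MO, OS]
Visit YM; enqueue AT, MG → queue [AX, JG, MO, OS, AT, MG]
Visit AX; enqueue EO, BR, PF → queue [JG, MO, OS, AT, MG, EO, BR, PF]
Visit JG → queue [MO, OS, AT, MG, EO, BR, PF]
Visit MO; enqueue VC → queue [OS, AT, MG, EO, BR, PF, VC]
Visit OS; enqueue EY → queue [AT, MG, EO, BR, PF, VC, EY]
Visit AT → queue [MG, EO, BR, PF, VC, EY]
Visit MG → queue [EO, BR, PF, VC, EY]
Visit EO → queue [BR, PF, VC, EY]
Visit BR → queue [PF, VC, EY]
Visit PF; enqueue KW → queue [VC, EY, KW]
Visit VC → queue [EY, KW]
Visit EY → queue [KW]
Visit KW → queue []

Visit order: QR, PZ, OL, VM, YM, AX, JG, MO, OS, AT, MG, EO, BR, PF, VC, EY, KW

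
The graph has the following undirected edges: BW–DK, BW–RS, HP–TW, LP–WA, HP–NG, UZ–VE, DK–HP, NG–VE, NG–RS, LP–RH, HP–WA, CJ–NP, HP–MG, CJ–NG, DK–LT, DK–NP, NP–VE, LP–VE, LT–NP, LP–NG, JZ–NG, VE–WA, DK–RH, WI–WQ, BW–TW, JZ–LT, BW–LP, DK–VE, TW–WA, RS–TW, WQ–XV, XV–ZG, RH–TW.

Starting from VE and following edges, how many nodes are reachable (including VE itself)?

16

BFS from VE visits: VE, WA, UZ, NP, NG, LP, DK, TW, HP, LT, CJ, RS, JZ, RH, BW, MG
Reachable nodes: 16 of 20 total.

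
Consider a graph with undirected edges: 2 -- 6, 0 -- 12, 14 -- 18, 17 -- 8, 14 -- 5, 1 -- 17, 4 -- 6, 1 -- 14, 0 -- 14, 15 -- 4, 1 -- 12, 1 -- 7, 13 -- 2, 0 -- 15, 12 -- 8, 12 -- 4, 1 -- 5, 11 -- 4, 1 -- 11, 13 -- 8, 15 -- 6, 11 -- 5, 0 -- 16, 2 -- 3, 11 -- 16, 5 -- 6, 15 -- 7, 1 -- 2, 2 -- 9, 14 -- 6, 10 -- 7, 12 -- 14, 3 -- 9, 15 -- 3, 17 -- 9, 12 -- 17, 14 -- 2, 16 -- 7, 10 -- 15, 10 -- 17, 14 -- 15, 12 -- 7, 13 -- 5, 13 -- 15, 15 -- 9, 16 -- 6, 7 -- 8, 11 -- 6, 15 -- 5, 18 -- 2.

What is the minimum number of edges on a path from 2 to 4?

Level 0: 2
Level 1: 1, 3, 6, 9, 13, 14, 18
Level 2: 0, 4, 5, 7, 8, 11, 12, 15, 16, 17
Level 3: 10
4 first appears at level 2.

2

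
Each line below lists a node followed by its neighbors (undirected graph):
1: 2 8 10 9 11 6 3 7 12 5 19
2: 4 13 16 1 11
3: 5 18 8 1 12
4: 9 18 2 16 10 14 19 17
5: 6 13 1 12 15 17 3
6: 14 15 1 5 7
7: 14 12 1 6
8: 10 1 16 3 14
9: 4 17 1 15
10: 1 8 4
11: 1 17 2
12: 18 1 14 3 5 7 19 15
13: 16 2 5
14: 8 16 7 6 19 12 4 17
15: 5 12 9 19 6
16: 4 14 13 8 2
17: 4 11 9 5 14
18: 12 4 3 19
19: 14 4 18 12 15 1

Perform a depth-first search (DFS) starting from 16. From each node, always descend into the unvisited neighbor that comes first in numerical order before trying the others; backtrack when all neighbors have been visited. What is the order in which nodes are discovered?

Visit 16
16 → 2
2 → 1
1 → 3
3 → 5
5 → 6
6 → 7
7 → 12
12 → 14
14 → 4
4 → 9
9 → 15
15 → 19
19 → 18
9 → 17
17 → 11
4 → 10
10 → 8
5 → 13

16, 2, 1, 3, 5, 6, 7, 12, 14, 4, 9, 15, 19, 18, 17, 11, 10, 8, 13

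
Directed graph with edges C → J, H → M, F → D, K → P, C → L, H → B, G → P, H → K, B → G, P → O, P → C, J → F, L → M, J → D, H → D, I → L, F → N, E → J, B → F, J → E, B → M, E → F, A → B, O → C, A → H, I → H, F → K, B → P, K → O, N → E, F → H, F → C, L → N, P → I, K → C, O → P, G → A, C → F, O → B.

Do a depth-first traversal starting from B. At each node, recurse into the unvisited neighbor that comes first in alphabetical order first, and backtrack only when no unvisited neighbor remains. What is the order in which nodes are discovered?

Visit B
B → F
F → C
C → J
J → D
J → E
C → L
L → M
L → N
F → H
H → K
K → O
O → P
P → I
B → G
G → A

B -> F -> C -> J -> D -> E -> L -> M -> N -> H -> K -> O -> P -> I -> G -> A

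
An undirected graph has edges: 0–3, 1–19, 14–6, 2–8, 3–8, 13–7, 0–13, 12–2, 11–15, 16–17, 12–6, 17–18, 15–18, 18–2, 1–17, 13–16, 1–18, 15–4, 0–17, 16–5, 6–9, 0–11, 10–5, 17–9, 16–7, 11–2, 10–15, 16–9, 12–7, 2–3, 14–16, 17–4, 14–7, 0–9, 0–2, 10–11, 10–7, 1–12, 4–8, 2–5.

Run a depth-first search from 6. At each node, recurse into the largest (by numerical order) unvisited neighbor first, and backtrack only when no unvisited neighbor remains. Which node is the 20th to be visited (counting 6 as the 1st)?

5

Visit 6
6 → 14
14 → 16
16 → 17
17 → 18
18 → 15
15 → 11
11 → 10
10 → 7
7 → 13
13 → 0
0 → 9
0 → 3
3 → 8
8 → 4
8 → 2
2 → 12
12 → 1
1 → 19
2 → 5

Visit order: 6, 14, 16, 17, 18, 15, 11, 10, 7, 13, 0, 9, 3, 8, 4, 2, 12, 1, 19, 5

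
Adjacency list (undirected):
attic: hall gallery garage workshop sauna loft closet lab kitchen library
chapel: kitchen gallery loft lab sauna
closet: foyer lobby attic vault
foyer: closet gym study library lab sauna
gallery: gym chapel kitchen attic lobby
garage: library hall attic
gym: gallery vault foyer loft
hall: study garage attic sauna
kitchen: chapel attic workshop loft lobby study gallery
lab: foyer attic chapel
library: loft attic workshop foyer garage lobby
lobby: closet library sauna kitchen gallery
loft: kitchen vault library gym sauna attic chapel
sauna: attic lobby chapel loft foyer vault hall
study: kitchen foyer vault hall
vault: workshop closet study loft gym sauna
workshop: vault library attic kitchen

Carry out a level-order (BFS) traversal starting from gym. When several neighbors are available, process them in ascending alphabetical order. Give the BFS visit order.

gym, foyer, gallery, loft, vault, closet, lab, library, sauna, study, attic, chapel, kitchen, lobby, workshop, garage, hall

Visit gym; enqueue foyer, gallery, loft, vault → queue [foyer, gallery, loft, vault]
Visit foyer; enqueue closet, lab, library, sauna, study → queue [gallery, loft, vault, closet, lab, library, sauna, study]
Visit gallery; enqueue attic, chapel, kitchen, lobby → queue [loft, vault, closet, lab, library, sauna, study, attic, chapel, kitchen, lobby]
Visit loft → queue [vault, closet, lab, library, sauna, study, attic, chapel, kitchen, lobby]
Visit vault; enqueue workshop → queue [closet, lab, library, sauna, study, attic, chapel, kitchen, lobby, workshop]
Visit closet → queue [lab, library, sauna, study, attic, chapel, kitchen, lobby, workshop]
Visit lab → queue [library, sauna, study, attic, chapel, kitchen, lobby, workshop]
Visit library; enqueue garage → queue [sauna, study, attic, chapel, kitchen, lobby, workshop, garage]
Visit sauna; enqueue hall → queue [study, attic, chapel, kitchen, lobby, workshop, garage, hall]
Visit study → queue [attic, chapel, kitchen, lobby, workshop, garage, hall]
Visit attic → queue [chapel, kitchen, lobby, workshop, garage, hall]
Visit chapel → queue [kitchen, lobby, workshop, garage, hall]
Visit kitchen → queue [lobby, workshop, garage, hall]
Visit lobby → queue [workshop, garage, hall]
Visit workshop → queue [garage, hall]
Visit garage → queue [hall]
Visit hall → queue []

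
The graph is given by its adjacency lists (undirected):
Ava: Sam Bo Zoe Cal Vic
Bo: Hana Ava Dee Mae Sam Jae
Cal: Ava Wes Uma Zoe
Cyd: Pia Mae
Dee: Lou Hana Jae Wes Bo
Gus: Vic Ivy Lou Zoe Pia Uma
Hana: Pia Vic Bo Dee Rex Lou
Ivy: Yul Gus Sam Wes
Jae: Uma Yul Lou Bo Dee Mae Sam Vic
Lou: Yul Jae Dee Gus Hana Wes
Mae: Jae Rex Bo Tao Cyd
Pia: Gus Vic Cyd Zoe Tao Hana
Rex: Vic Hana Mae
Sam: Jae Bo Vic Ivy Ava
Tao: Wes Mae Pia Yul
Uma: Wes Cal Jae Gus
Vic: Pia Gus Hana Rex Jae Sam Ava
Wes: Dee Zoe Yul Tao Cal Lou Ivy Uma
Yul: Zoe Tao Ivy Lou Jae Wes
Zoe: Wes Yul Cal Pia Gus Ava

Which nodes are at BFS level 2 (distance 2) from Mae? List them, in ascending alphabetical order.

Ava, Dee, Hana, Lou, Pia, Sam, Uma, Vic, Wes, Yul

Level 0: Mae
Level 1: Bo, Cyd, Jae, Rex, Tao
Level 2: Ava, Dee, Hana, Lou, Pia, Sam, Uma, Vic, Wes, Yul
Level 3: Cal, Gus, Ivy, Zoe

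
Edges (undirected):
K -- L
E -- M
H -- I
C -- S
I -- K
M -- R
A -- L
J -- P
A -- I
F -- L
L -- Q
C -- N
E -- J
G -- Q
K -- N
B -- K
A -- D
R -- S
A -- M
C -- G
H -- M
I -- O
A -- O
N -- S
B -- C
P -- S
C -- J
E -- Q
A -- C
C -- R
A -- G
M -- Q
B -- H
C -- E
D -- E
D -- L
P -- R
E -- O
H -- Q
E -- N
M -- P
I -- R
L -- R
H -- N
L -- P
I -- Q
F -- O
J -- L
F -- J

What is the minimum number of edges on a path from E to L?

Level 0: E
Level 1: C, D, J, M, N, O, Q
Level 2: A, B, F, G, H, I, K, L, P, R, S
L first appears at level 2.

2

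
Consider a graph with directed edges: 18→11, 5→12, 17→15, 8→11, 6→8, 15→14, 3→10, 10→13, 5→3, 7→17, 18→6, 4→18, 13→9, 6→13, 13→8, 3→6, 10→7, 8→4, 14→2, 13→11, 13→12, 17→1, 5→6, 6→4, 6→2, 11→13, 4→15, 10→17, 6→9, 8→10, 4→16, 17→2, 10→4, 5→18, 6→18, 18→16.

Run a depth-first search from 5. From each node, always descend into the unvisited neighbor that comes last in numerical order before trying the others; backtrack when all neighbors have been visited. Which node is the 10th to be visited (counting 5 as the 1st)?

17

Visit 5
5 → 18
18 → 16
18 → 11
11 → 13
13 → 12
13 → 9
13 → 8
8 → 10
10 → 17
17 → 15
15 → 14
14 → 2
17 → 1
10 → 7
10 → 4
18 → 6
5 → 3

Visit order: 5, 18, 16, 11, 13, 12, 9, 8, 10, 17, 15, 14, 2, 1, 7, 4, 6, 3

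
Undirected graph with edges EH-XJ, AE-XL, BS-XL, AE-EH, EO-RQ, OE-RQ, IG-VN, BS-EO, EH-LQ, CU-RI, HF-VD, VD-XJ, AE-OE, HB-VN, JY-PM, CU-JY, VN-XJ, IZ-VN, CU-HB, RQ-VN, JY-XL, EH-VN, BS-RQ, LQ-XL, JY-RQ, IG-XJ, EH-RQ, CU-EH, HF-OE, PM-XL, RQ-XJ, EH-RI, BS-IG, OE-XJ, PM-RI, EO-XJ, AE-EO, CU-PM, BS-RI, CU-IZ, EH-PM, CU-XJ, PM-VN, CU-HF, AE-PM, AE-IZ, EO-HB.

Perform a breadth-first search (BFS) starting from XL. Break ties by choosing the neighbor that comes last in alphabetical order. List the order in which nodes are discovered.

Visit XL; enqueue PM, LQ, JY, BS, AE → queue [PM, LQ, JY, BS, AE]
Visit PM; enqueue VN, RI, EH, CU → queue [LQ, JY, BS, AE, VN, RI, EH, CU]
Visit LQ → queue [JY, BS, AE, VN, RI, EH, CU]
Visit JY; enqueue RQ → queue [BS, AE, VN, RI, EH, CU, RQ]
Visit BS; enqueue IG, EO → queue [AE, VN, RI, EH, CU, RQ, IG, EO]
Visit AE; enqueue OE, IZ → queue [VN, RI, EH, CU, RQ, IG, EO, OE, IZ]
Visit VN; enqueue XJ, HB → queue [RI, EH, CU, RQ, IG, EO, OE, IZ, XJ, HB]
Visit RI → queue [EH, CU, RQ, IG, EO, OE, IZ, XJ, HB]
Visit EH → queue [CU, RQ, IG, EO, OE, IZ, XJ, HB]
Visit CU; enqueue HF → queue [RQ, IG, EO, OE, IZ, XJ, HB, HF]
Visit RQ → queue [IG, EO, OE, IZ, XJ, HB, HF]
Visit IG → queue [EO, OE, IZ, XJ, HB, HF]
Visit EO → queue [OE, IZ, XJ, HB, HF]
Visit OE → queue [IZ, XJ, HB, HF]
Visit IZ → queue [XJ, HB, HF]
Visit XJ; enqueue VD → queue [HB, HF, VD]
Visit HB → queue [HF, VD]
Visit HF → queue [VD]
Visit VD → queue []

XL, PM, LQ, JY, BS, AE, VN, RI, EH, CU, RQ, IG, EO, OE, IZ, XJ, HB, HF, VD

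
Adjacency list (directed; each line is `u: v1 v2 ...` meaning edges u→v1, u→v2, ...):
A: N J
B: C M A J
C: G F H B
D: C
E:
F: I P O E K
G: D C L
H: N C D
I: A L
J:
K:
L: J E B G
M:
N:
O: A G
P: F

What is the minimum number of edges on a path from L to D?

Level 0: L
Level 1: B, E, G, J
Level 2: A, C, D, M
Level 3: F, H, N
Level 4: I, K, O, P
D first appears at level 2.

2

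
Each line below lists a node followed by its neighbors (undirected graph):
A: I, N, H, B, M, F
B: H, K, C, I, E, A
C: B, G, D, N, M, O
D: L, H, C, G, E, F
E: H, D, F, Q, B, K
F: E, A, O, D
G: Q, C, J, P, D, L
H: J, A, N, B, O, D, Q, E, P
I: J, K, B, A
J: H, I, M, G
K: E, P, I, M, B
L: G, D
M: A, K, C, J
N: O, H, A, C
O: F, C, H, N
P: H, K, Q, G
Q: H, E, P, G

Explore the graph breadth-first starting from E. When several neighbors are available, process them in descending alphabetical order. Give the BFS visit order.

Visit E; enqueue Q, K, H, F, D, B → queue [Q, K, H, F, D, B]
Visit Q; enqueue P, G → queue [K, H, F, D, B, P, G]
Visit K; enqueue M, I → queue [H, F, D, B, P, G, M, I]
Visit H; enqueue O, N, J, A → queue [F, D, B, P, G, M, I, O, N, J, A]
Visit F → queue [D, B, P, G, M, I, O, N, J, A]
Visit D; enqueue L, C → queue [B, P, G, M, I, O, N, J, A, L, C]
Visit B → queue [P, G, M, I, O, N, J, A, L, C]
Visit P → queue [G, M, I, O, N, J, A, L, C]
Visit G → queue [M, I, O, N, J, A, L, C]
Visit M → queue [I, O, N, J, A, L, C]
Visit I → queue [O, N, J, A, L, C]
Visit O → queue [N, J, A, L, C]
Visit N → queue [J, A, L, C]
Visit J → queue [A, L, C]
Visit A → queue [L, C]
Visit L → queue [C]
Visit C → queue []

E -> Q -> K -> H -> F -> D -> B -> P -> G -> M -> I -> O -> N -> J -> A -> L -> C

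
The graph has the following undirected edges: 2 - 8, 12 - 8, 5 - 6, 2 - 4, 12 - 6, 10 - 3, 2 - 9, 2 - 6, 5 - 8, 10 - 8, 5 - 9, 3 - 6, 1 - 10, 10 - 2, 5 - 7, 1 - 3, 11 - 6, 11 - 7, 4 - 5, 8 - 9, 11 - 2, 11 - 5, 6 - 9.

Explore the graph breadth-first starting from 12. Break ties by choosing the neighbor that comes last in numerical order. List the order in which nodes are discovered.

Visit 12; enqueue 8, 6 → queue [8, 6]
Visit 8; enqueue 10, 9, 5, 2 → queue [6, 10, 9, 5, 2]
Visit 6; enqueue 11, 3 → queue [10, 9, 5, 2, 11, 3]
Visit 10; enqueue 1 → queue [9, 5, 2, 11, 3, 1]
Visit 9 → queue [5, 2, 11, 3, 1]
Visit 5; enqueue 7, 4 → queue [2, 11, 3, 1, 7, 4]
Visit 2 → queue [11, 3, 1, 7, 4]
Visit 11 → queue [3, 1, 7, 4]
Visit 3 → queue [1, 7, 4]
Visit 1 → queue [7, 4]
Visit 7 → queue [4]
Visit 4 → queue []

12 8 6 10 9 5 2 11 3 1 7 4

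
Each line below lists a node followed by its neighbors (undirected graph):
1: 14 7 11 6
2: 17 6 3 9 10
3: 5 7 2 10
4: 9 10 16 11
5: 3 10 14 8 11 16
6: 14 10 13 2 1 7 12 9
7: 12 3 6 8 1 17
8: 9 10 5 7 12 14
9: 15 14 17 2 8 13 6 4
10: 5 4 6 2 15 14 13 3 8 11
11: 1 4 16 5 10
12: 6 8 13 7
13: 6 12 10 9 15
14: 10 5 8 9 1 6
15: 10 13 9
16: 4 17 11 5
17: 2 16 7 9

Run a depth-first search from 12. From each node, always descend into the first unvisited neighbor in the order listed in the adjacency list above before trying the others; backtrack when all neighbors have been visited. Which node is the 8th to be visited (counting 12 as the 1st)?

8

Visit 12
12 → 6
6 → 14
14 → 10
10 → 5
5 → 3
3 → 7
7 → 8
8 → 9
9 → 15
15 → 13
9 → 17
17 → 2
17 → 16
16 → 4
4 → 11
11 → 1

Visit order: 12, 6, 14, 10, 5, 3, 7, 8, 9, 15, 13, 17, 2, 16, 4, 11, 1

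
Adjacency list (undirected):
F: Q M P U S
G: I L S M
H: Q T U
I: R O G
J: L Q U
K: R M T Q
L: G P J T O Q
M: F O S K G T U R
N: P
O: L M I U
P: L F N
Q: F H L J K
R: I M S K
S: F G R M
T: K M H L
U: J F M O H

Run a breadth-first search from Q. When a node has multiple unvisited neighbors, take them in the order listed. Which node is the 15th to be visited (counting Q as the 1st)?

Visit Q; enqueue F, H, L, J, K → queue [F, H, L, J, K]
Visit F; enqueue M, P, U, S → queue [H, L, J, K, M, P, U, S]
Visit H; enqueue T → queue [L, J, K, M, P, U, S, T]
Visit L; enqueue G, O → queue [J, K, M, P, U, S, T, G, O]
Visit J → queue [K, M, P, U, S, T, G, O]
Visit K; enqueue R → queue [M, P, U, S, T, G, O, R]
Visit M → queue [P, U, S, T, G, O, R]
Visit P; enqueue N → queue [U, S, T, G, O, R, N]
Visit U → queue [S, T, G, O, R, N]
Visit S → queue [T, G, O, R, N]
Visit T → queue [G, O, R, N]
Visit G; enqueue I → queue [O, R, N, I]
Visit O → queue [R, N, I]
Visit R → queue [N, I]
Visit N → queue [I]
Visit I → queue []

Visit order: Q, F, H, L, J, K, M, P, U, S, T, G, O, R, N, I

N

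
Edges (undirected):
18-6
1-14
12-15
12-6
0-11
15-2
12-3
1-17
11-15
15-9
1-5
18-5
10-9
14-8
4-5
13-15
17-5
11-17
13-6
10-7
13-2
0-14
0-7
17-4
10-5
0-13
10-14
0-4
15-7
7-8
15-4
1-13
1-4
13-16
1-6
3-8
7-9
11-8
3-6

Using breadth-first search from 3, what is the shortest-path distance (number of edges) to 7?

Level 0: 3
Level 1: 6, 8, 12
Level 2: 1, 7, 11, 13, 14, 15, 18
Level 3: 0, 2, 4, 5, 9, 10, 16, 17
7 first appears at level 2.

2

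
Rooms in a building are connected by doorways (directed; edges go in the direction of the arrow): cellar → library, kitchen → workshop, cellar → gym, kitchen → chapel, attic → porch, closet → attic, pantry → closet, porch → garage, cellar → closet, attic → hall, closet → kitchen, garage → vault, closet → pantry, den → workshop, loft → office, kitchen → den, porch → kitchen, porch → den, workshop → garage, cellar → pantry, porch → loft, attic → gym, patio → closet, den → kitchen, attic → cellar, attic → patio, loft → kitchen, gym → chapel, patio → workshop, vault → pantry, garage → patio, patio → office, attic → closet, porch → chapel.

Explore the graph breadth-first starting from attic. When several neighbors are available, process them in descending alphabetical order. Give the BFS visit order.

Visit attic; enqueue porch, patio, hall, gym, closet, cellar → queue [porch, patio, hall, gym, closet, cellar]
Visit porch; enqueue loft, kitchen, garage, den, chapel → queue [patio, hall, gym, closet, cellar, loft, kitchen, garage, den, chapel]
Visit patio; enqueue workshop, office → queue [hall, gym, closet, cellar, loft, kitchen, garage, den, chapel, workshop, office]
Visit hall → queue [gym, closet, cellar, loft, kitchen, garage, den, chapel, workshop, office]
Visit gym → queue [closet, cellar, loft, kitchen, garage, den, chapel, workshop, office]
Visit closet; enqueue pantry → queue [cellar, loft, kitchen, garage, den, chapel, workshop, office, pantry]
Visit cellar; enqueue library → queue [loft, kitchen, garage, den, chapel, workshop, office, pantry, library]
Visit loft → queue [kitchen, garage, den, chapel, workshop, office, pantry, library]
Visit kitchen → queue [garage, den, chapel, workshop, office, pantry, library]
Visit garage; enqueue vault → queue [den, chapel, workshop, office, pantry, library, vault]
Visit den → queue [chapel, workshop, office, pantry, library, vault]
Visit chapel → queue [workshop, office, pantry, library, vault]
Visit workshop → queue [office, pantry, library, vault]
Visit office → queue [pantry, library, vault]
Visit pantry → queue [library, vault]
Visit library → queue [vault]
Visit vault → queue []

attic, porch, patio, hall, gym, closet, cellar, loft, kitchen, garage, den, chapel, workshop, office, pantry, library, vault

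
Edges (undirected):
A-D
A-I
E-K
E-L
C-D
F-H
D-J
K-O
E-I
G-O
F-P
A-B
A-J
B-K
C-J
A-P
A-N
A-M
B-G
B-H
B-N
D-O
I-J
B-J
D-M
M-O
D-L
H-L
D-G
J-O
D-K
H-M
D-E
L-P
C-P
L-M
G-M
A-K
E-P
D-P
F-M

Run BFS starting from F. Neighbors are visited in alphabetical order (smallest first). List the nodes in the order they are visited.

F H M P B L A D G O C E J K N I

Visit F; enqueue H, M, P → queue [H, M, P]
Visit H; enqueue B, L → queue [M, P, B, L]
Visit M; enqueue A, D, G, O → queue [P, B, L, A, D, G, O]
Visit P; enqueue C, E → queue [B, L, A, D, G, O, C, E]
Visit B; enqueue J, K, N → queue [L, A, D, G, O, C, E, J, K, N]
Visit L → queue [A, D, G, O, C, E, J, K, N]
Visit A; enqueue I → queue [D, G, O, C, E, J, K, N, I]
Visit D → queue [G, O, C, E, J, K, N, I]
Visit G → queue [O, C, E, J, K, N, I]
Visit O → queue [C, E, J, K, N, I]
Visit C → queue [E, J, K, N, I]
Visit E → queue [J, K, N, I]
Visit J → queue [K, N, I]
Visit K → queue [N, I]
Visit N → queue [I]
Visit I → queue []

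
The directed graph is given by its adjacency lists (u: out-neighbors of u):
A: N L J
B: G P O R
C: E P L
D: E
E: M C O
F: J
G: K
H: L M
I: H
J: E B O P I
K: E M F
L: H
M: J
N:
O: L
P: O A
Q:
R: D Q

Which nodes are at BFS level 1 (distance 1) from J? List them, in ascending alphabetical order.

Level 0: J
Level 1: B, E, I, O, P
Level 2: A, C, G, H, L, M, R
Level 3: D, K, N, Q
Level 4: F

B, E, I, O, P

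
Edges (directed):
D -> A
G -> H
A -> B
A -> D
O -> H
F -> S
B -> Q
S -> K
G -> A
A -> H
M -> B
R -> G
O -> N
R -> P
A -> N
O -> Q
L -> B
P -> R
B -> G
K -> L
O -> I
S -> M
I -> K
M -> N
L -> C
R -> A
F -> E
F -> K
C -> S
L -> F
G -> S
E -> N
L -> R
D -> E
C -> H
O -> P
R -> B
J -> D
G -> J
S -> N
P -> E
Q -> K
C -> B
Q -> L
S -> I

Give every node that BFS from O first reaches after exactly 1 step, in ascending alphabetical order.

H, I, N, P, Q

Level 0: O
Level 1: H, I, N, P, Q
Level 2: E, K, L, R
Level 3: A, B, C, F, G
Level 4: D, J, S
Level 5: M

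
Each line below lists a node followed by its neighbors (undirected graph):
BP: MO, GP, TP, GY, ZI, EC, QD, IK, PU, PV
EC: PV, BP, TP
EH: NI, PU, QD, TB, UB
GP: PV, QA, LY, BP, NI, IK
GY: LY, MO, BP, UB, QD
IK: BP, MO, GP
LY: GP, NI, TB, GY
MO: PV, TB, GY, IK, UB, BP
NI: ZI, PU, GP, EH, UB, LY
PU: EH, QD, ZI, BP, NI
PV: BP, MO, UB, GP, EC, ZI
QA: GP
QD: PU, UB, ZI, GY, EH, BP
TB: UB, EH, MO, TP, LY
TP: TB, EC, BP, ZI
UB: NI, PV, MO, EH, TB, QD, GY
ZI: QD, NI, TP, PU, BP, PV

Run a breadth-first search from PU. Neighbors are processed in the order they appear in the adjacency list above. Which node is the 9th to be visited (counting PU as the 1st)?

GY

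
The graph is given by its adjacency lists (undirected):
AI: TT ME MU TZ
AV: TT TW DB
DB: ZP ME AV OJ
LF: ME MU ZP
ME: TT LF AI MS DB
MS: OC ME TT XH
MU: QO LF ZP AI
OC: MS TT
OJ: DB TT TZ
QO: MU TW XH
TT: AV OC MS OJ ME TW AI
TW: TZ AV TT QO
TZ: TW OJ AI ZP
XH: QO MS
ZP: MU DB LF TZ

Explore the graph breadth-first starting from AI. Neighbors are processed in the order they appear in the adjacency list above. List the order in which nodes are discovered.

Visit AI; enqueue TT, ME, MU, TZ → queue [TT, ME, MU, TZ]
Visit TT; enqueue AV, OC, MS, OJ, TW → queue [ME, MU, TZ, AV, OC, MS, OJ, TW]
Visit ME; enqueue LF, DB → queue [MU, TZ, AV, OC, MS, OJ, TW, LF, DB]
Visit MU; enqueue QO, ZP → queue [TZ, AV, OC, MS, OJ, TW, LF, DB, QO, ZP]
Visit TZ → queue [AV, OC, MS, OJ, TW, LF, DB, QO, ZP]
Visit AV → queue [OC, MS, OJ, TW, LF, DB, QO, ZP]
Visit OC → queue [MS, OJ, TW, LF, DB, QO, ZP]
Visit MS; enqueue XH → queue [OJ, TW, LF, DB, QO, ZP, XH]
Visit OJ → queue [TW, LF, DB, QO, ZP, XH]
Visit TW → queue [LF, DB, QO, ZP, XH]
Visit LF → queue [DB, QO, ZP, XH]
Visit DB → queue [QO, ZP, XH]
Visit QO → queue [ZP, XH]
Visit ZP → queue [XH]
Visit XH → queue []

AI → TT → ME → MU → TZ → AV → OC → MS → OJ → TW → LF → DB → QO → ZP → XH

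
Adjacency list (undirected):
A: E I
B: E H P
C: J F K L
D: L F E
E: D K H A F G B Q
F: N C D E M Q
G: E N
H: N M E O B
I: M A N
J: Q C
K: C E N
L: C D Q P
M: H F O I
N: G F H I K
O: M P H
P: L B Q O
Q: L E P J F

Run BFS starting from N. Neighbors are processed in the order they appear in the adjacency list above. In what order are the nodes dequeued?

Visit N; enqueue G, F, H, I, K → queue [G, F, H, I, K]
Visit G; enqueue E → queue [F, H, I, K, E]
Visit F; enqueue C, D, M, Q → queue [H, I, K, E, C, D, M, Q]
Visit H; enqueue O, B → queue [I, K, E, C, D, M, Q, O, B]
Visit I; enqueue A → queue [K, E, C, D, M, Q, O, B, A]
Visit K → queue [E, C, D, M, Q, O, B, A]
Visit E → queue [C, D, M, Q, O, B, A]
Visit C; enqueue J, L → queue [D, M, Q, O, B, A, J, L]
Visit D → queue [M, Q, O, B, A, J, L]
Visit M → queue [Q, O, B, A, J, L]
Visit Q; enqueue P → queue [O, B, A, J, L, P]
Visit O → queue [B, A, J, L, P]
Visit B → queue [A, J, L, P]
Visit A → queue [J, L, P]
Visit J → queue [L, P]
Visit L → queue [P]
Visit P → queue []

N → G → F → H → I → K → E → C → D → M → Q → O → B → A → J → L → P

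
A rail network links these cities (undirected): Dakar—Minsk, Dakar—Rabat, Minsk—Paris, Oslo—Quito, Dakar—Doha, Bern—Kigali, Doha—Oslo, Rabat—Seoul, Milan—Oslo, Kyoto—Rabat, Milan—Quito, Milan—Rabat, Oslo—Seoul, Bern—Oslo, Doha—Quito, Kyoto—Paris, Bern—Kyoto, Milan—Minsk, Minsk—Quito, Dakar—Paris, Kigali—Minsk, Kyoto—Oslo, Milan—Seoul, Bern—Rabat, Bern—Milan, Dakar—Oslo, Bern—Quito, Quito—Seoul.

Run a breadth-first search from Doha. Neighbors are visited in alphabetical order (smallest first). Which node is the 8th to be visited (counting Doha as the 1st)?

Visit Doha; enqueue Dakar, Oslo, Quito → queue [Dakar, Oslo, Quito]
Visit Dakar; enqueue Minsk, Paris, Rabat → queue [Oslo, Quito, Minsk, Paris, Rabat]
Visit Oslo; enqueue Bern, Kyoto, Milan, Seoul → queue [Quito, Minsk, Paris, Rabat, Bern, Kyoto, Milan, Seoul]
Visit Quito → queue [Minsk, Paris, Rabat, Bern, Kyoto, Milan, Seoul]
Visit Minsk; enqueue Kigali → queue [Paris, Rabat, Bern, Kyoto, Milan, Seoul, Kigali]
Visit Paris → queue [Rabat, Bern, Kyoto, Milan, Seoul, Kigali]
Visit Rabat → queue [Bern, Kyoto, Milan, Seoul, Kigali]
Visit Bern → queue [Kyoto, Milan, Seoul, Kigali]
Visit Kyoto → queue [Milan, Seoul, Kigali]
Visit Milan → queue [Seoul, Kigali]
Visit Seoul → queue [Kigali]
Visit Kigali → queue []

Visit order: Doha, Dakar, Oslo, Quito, Minsk, Paris, Rabat, Bern, Kyoto, Milan, Seoul, Kigali

Bern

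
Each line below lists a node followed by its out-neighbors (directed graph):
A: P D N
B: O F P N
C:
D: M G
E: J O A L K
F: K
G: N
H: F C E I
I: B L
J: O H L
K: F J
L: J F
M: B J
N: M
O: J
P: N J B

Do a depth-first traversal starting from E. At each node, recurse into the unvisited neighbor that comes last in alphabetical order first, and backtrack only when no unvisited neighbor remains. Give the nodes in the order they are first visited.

Visit E
E → O
O → J
J → L
L → F
F → K
J → H
H → I
I → B
B → P
P → N
N → M
H → C
E → A
A → D
D → G

E → O → J → L → F → K → H → I → B → P → N → M → C → A → D → G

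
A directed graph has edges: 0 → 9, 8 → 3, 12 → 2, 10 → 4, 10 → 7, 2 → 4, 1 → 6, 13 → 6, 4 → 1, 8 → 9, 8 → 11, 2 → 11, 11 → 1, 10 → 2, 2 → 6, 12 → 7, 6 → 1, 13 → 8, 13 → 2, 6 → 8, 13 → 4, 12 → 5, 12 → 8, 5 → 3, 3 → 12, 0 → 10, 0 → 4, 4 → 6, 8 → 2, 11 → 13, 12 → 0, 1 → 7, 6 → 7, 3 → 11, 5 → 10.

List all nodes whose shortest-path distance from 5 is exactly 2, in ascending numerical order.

2, 4, 7, 11, 12

Level 0: 5
Level 1: 3, 10
Level 2: 2, 4, 7, 11, 12
Level 3: 0, 1, 6, 8, 13
Level 4: 9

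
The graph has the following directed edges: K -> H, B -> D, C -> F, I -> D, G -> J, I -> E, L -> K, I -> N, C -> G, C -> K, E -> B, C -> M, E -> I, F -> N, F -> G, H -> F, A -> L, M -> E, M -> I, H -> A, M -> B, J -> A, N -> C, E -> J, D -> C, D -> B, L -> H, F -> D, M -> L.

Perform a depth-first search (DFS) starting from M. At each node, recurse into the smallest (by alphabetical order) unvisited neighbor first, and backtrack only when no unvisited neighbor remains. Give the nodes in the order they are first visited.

Visit M
M → B
B → D
D → C
C → F
F → G
G → J
J → A
A → L
L → H
L → K
F → N
M → E
E → I

M → B → D → C → F → G → J → A → L → H → K → N → E → I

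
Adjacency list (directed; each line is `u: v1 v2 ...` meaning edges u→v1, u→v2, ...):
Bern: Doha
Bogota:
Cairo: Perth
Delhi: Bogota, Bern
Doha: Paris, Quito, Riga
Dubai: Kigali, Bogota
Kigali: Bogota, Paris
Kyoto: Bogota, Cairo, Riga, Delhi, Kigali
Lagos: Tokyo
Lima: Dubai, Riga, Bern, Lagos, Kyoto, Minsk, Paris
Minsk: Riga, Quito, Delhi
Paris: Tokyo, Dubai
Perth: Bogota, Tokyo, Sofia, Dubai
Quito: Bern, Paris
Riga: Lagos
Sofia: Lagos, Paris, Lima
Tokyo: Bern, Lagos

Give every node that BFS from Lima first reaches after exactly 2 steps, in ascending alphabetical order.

Bogota, Cairo, Delhi, Doha, Kigali, Quito, Tokyo

Level 0: Lima
Level 1: Bern, Dubai, Kyoto, Lagos, Minsk, Paris, Riga
Level 2: Bogota, Cairo, Delhi, Doha, Kigali, Quito, Tokyo
Level 3: Perth
Level 4: Sofia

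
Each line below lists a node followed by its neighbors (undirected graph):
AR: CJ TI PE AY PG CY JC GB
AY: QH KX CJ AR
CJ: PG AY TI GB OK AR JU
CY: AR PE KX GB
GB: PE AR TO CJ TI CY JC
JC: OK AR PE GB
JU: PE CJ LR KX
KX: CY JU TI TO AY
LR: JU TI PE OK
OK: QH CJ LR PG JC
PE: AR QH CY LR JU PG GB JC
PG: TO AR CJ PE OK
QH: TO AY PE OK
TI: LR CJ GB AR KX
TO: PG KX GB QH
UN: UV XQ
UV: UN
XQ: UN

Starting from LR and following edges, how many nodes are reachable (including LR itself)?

15

BFS from LR visits: LR, TI, PE, OK, JU, KX, GB, CJ, AR, QH, PG, JC, CY, TO, AY
Reachable nodes: 15 of 18 total.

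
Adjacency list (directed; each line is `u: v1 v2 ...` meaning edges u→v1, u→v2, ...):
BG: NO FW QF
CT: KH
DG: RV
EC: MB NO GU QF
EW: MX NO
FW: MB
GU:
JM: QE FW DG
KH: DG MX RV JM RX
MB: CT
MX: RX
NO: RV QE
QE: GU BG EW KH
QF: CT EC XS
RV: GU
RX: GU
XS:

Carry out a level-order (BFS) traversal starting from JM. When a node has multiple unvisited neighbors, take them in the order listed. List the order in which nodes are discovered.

JM, QE, FW, DG, GU, BG, EW, KH, MB, RV, NO, QF, MX, RX, CT, EC, XS

Visit JM; enqueue QE, FW, DG → queue [QE, FW, DG]
Visit QE; enqueue GU, BG, EW, KH → queue [FW, DG, GU, BG, EW, KH]
Visit FW; enqueue MB → queue [DG, GU, BG, EW, KH, MB]
Visit DG; enqueue RV → queue [GU, BG, EW, KH, MB, RV]
Visit GU → queue [BG, EW, KH, MB, RV]
Visit BG; enqueue NO, QF → queue [EW, KH, MB, RV, NO, QF]
Visit EW; enqueue MX → queue [KH, MB, RV, NO, QF, MX]
Visit KH; enqueue RX → queue [MB, RV, NO, QF, MX, RX]
Visit MB; enqueue CT → queue [RV, NO, QF, MX, RX, CT]
Visit RV → queue [NO, QF, MX, RX, CT]
Visit NO → queue [QF, MX, RX, CT]
Visit QF; enqueue EC, XS → queue [MX, RX, CT, EC, XS]
Visit MX → queue [RX, CT, EC, XS]
Visit RX → queue [CT, EC, XS]
Visit CT → queue [EC, XS]
Visit EC → queue [XS]
Visit XS → queue []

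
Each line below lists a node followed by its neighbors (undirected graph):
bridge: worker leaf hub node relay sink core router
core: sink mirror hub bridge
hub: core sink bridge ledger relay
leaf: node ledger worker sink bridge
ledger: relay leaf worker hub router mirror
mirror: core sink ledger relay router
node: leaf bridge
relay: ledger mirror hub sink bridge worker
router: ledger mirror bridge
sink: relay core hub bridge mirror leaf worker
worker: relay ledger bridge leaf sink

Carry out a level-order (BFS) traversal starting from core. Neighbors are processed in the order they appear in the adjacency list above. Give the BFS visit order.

core sink mirror hub bridge relay leaf worker ledger router node

Visit core; enqueue sink, mirror, hub, bridge → queue [sink, mirror, hub, bridge]
Visit sink; enqueue relay, leaf, worker → queue [mirror, hub, bridge, relay, leaf, worker]
Visit mirror; enqueue ledger, router → queue [hub, bridge, relay, leaf, worker, ledger, router]
Visit hub → queue [bridge, relay, leaf, worker, ledger, router]
Visit bridge; enqueue node → queue [relay, leaf, worker, ledger, router, node]
Visit relay → queue [leaf, worker, ledger, router, node]
Visit leaf → queue [worker, ledger, router, node]
Visit worker → queue [ledger, router, node]
Visit ledger → queue [router, node]
Visit router → queue [node]
Visit node → queue []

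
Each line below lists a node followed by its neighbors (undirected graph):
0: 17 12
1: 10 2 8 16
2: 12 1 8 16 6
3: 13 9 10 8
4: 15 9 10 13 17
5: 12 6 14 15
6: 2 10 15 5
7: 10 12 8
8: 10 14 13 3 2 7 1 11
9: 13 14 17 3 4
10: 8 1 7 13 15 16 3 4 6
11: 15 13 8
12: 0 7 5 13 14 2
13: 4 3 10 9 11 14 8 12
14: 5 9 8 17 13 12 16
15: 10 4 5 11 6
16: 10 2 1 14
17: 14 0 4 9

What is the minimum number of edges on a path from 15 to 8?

2

Level 0: 15
Level 1: 4, 5, 6, 10, 11
Level 2: 1, 2, 3, 7, 8, 9, 12, 13, 14, 16, 17
Level 3: 0
8 first appears at level 2.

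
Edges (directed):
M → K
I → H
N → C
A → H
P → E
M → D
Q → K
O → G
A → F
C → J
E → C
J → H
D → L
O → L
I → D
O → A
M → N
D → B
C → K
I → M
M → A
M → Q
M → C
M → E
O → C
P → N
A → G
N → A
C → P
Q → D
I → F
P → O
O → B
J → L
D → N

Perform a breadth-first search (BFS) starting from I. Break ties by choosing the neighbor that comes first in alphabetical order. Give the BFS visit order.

Visit I; enqueue D, F, H, M → queue [D, F, H, M]
Visit D; enqueue B, L, N → queue [F, H, M, B, L, N]
Visit F → queue [H, M, B, L, N]
Visit H → queue [M, B, L, N]
Visit M; enqueue A, C, E, K, Q → queue [B, L, N, A, C, E, K, Q]
Visit B → queue [L, N, A, C, E, K, Q]
Visit L → queue [N, A, C, E, K, Q]
Visit N → queue [A, C, E, K, Q]
Visit A; enqueue G → queue [C, E, K, Q, G]
Visit C; enqueue J, P → queue [E, K, Q, G, J, P]
Visit E → queue [K, Q, G, J, P]
Visit K → queue [Q, G, J, P]
Visit Q → queue [G, J, P]
Visit G → queue [J, P]
Visit J → queue [P]
Visit P; enqueue O → queue [O]
Visit O → queue []

I → D → F → H → M → B → L → N → A → C → E → K → Q → G → J → P → O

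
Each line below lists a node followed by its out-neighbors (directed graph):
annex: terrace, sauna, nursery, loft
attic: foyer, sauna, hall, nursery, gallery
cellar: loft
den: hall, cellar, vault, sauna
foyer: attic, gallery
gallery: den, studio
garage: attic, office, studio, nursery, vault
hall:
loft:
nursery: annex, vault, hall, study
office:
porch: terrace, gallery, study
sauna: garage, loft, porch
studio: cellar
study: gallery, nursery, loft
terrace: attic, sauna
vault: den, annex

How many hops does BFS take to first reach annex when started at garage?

2

Level 0: garage
Level 1: attic, nursery, office, studio, vault
Level 2: annex, cellar, den, foyer, gallery, hall, sauna, study
Level 3: loft, porch, terrace
annex first appears at level 2.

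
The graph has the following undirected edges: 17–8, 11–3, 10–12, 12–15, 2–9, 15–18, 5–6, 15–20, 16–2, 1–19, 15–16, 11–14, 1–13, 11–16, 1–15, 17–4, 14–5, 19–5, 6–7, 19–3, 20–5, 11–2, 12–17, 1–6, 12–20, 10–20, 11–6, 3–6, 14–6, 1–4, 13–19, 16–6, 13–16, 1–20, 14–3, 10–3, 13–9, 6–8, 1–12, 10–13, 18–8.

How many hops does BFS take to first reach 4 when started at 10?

3

Level 0: 10
Level 1: 3, 12, 13, 20
Level 2: 1, 5, 6, 9, 11, 14, 15, 16, 17, 19
Level 3: 2, 4, 7, 8, 18
4 first appears at level 3.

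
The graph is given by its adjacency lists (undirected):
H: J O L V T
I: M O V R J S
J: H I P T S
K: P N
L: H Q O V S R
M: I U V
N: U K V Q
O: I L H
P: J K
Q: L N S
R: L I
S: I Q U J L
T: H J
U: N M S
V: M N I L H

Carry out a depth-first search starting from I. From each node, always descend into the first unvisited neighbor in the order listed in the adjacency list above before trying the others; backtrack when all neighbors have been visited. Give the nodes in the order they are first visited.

Visit I
I → M
M → U
U → N
N → K
K → P
P → J
J → H
H → O
O → L
L → Q
Q → S
L → V
L → R
H → T

I M U N K P J H O L Q S V R T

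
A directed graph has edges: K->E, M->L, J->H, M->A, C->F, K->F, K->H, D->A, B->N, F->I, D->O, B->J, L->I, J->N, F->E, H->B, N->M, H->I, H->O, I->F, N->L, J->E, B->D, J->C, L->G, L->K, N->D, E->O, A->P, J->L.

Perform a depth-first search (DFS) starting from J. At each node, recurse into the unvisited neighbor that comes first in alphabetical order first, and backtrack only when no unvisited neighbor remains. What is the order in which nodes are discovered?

Visit J
J → C
C → F
F → E
E → O
F → I
J → H
H → B
B → D
D → A
A → P
B → N
N → L
L → G
L → K
N → M

J, C, F, E, O, I, H, B, D, A, P, N, L, G, K, M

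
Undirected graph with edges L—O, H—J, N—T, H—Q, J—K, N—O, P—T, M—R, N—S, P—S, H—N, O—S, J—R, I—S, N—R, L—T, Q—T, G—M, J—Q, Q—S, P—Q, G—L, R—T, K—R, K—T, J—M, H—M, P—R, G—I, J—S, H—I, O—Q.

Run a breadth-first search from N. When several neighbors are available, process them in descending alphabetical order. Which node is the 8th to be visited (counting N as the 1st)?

P

Visit N; enqueue T, S, R, O, H → queue [T, S, R, O, H]
Visit T; enqueue Q, P, L, K → queue [S, R, O, H, Q, P, L, K]
Visit S; enqueue J, I → queue [R, O, H, Q, P, L, K, J, I]
Visit R; enqueue M → queue [O, H, Q, P, L, K, J, I, M]
Visit O → queue [H, Q, P, L, K, J, I, M]
Visit H → queue [Q, P, L, K, J, I, M]
Visit Q → queue [P, L, K, J, I, M]
Visit P → queue [L, K, J, I, M]
Visit L; enqueue G → queue [K, J, I, M, G]
Visit K → queue [J, I, M, G]
Visit J → queue [I, M, G]
Visit I → queue [M, G]
Visit M → queue [G]
Visit G → queue []

Visit order: N, T, S, R, O, H, Q, P, L, K, J, I, M, G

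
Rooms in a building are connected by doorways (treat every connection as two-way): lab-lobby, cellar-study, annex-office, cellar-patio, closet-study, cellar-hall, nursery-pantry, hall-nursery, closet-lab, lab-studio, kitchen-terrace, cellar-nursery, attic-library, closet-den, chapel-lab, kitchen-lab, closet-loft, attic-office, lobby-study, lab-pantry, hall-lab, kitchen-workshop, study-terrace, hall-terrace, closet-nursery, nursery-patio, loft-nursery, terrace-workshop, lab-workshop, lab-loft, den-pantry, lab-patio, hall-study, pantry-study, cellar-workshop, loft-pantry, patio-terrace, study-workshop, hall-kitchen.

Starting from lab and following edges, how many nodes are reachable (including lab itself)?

16

BFS from lab visits: lab, chapel, closet, hall, kitchen, lobby, loft, pantry, patio, studio, workshop, den, nursery, study, cellar, terrace
Reachable nodes: 16 of 20 total.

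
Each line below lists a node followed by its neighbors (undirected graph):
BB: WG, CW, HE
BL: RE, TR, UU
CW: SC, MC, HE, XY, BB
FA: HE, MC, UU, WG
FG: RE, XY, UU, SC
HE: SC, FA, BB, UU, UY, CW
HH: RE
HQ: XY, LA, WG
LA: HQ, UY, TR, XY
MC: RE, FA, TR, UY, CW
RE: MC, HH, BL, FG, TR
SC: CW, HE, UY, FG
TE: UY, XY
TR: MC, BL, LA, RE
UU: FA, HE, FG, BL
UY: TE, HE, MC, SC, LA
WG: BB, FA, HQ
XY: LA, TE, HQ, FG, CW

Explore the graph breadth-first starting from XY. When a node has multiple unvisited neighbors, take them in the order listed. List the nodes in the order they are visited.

XY, LA, TE, HQ, FG, CW, UY, TR, WG, RE, UU, SC, MC, HE, BB, BL, FA, HH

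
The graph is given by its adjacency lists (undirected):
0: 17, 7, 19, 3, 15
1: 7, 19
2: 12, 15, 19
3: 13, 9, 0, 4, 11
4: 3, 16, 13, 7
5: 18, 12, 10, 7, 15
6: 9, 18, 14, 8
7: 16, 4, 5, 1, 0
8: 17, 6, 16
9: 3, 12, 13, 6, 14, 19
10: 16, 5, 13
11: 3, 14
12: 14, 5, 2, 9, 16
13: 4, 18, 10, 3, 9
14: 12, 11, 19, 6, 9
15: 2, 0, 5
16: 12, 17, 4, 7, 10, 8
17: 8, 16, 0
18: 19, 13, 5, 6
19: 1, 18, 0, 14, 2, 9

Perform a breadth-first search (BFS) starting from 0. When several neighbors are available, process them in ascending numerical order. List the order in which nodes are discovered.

0 -> 3 -> 7 -> 15 -> 17 -> 19 -> 4 -> 9 -> 11 -> 13 -> 1 -> 5 -> 16 -> 2 -> 8 -> 14 -> 18 -> 6 -> 12 -> 10

Visit 0; enqueue 3, 7, 15, 17, 19 → queue [3, 7, 15, 17, 19]
Visit 3; enqueue 4, 9, 11, 13 → queue [7, 15, 17, 19, 4, 9, 11, 13]
Visit 7; enqueue 1, 5, 16 → queue [15, 17, 19, 4, 9, 11, 13, 1, 5, 16]
Visit 15; enqueue 2 → queue [17, 19, 4, 9, 11, 13, 1, 5, 16, 2]
Visit 17; enqueue 8 → queue [19, 4, 9, 11, 13, 1, 5, 16, 2, 8]
Visit 19; enqueue 14, 18 → queue [4, 9, 11, 13, 1, 5, 16, 2, 8, 14, 18]
Visit 4 → queue [9, 11, 13, 1, 5, 16, 2, 8, 14, 18]
Visit 9; enqueue 6, 12 → queue [11, 13, 1, 5, 16, 2, 8, 14, 18, 6, 12]
Visit 11 → queue [13, 1, 5, 16, 2, 8, 14, 18, 6, 12]
Visit 13; enqueue 10 → queue [1, 5, 16, 2, 8, 14, 18, 6, 12, 10]
Visit 1 → queue [5, 16, 2, 8, 14, 18, 6, 12, 10]
Visit 5 → queue [16, 2, 8, 14, 18, 6, 12, 10]
Visit 16 → queue [2, 8, 14, 18, 6, 12, 10]
Visit 2 → queue [8, 14, 18, 6, 12, 10]
Visit 8 → queue [14, 18, 6, 12, 10]
Visit 14 → queue [18, 6, 12, 10]
Visit 18 → queue [6, 12, 10]
Visit 6 → queue [12, 10]
Visit 12 → queue [10]
Visit 10 → queue []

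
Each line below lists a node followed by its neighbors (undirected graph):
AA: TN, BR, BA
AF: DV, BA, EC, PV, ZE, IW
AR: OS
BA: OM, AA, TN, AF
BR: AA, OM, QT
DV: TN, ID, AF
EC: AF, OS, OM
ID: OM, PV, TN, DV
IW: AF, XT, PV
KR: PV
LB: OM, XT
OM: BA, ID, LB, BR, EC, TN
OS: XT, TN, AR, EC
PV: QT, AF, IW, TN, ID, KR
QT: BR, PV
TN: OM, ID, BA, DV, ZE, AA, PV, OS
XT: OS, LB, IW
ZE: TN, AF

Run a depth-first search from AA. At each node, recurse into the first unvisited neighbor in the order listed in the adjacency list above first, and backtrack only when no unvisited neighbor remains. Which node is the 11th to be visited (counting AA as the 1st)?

Visit AA
AA → TN
TN → OM
OM → BA
BA → AF
AF → DV
DV → ID
ID → PV
PV → QT
QT → BR
PV → IW
IW → XT
XT → OS
OS → AR
OS → EC
XT → LB
PV → KR
AF → ZE

Visit order: AA, TN, OM, BA, AF, DV, ID, PV, QT, BR, IW, XT, OS, AR, EC, LB, KR, ZE

IW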